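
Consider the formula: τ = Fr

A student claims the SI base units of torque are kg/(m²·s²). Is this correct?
Units of each symbol in τ = Fr:
  F (force): kg·m/s²
  r (lever arm): m

Multiplying the contributions: [kg·m/s²] · [m]
Adding exponents of each base unit: kg: 1, m: 2, s: -2
SI base units of torque: kg·m²/s²

The claimed units kg/(m²·s²) (exponents kg: 1, m: -2, s: -2) do not match the derived units kg·m²/s² (exponents kg: 1, m: 2, s: -2), so the claim is incorrect.

Answer: No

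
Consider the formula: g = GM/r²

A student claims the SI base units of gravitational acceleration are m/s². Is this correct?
Units of each symbol in g = GM/r²:
  G (gravitational constant): m³/(kg·s²)
  M (mass): kg
  r (distance): m  → to the power 2 in the denominator, contributes 1/m²

Multiplying the contributions: [m³/(kg·s²)] · [kg] · [1/m²]
Adding exponents of each base unit: m: 1, s: -2
SI base units of gravitational acceleration: m/s²

The claimed units m/s² match the derived units, so the claim is correct.

Answer: Yes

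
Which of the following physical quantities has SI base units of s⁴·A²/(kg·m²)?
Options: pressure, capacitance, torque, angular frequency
Checking the SI base units of each option:
  pressure (P = F/A): kg/(m·s²)  ✗
  capacitance (C = Q/V): s⁴·A²/(kg·m²)  ✓ matches
  torque (τ = Fr): kg·m²/s²  ✗
  angular frequency (ω = 2πf): 1/s  ✗

Only capacitance has units s⁴·A²/(kg·m²).

Answer: capacitance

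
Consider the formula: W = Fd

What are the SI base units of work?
Units of each symbol in W = Fd:
  F (force): kg·m/s²
  d (displacement): m

Multiplying the contributions: [kg·m/s²] · [m]
Adding exponents of each base unit: kg: 1, m: 2, s: -2
SI base units of work: kg·m²/s²

Answer: kg·m²/s²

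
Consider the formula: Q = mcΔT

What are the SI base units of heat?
Units of each symbol in Q = mcΔT:
  m (mass): kg
  c (specific heat capacity, in J/(kg·K)): m²/(s²·K)
  ΔT (temperature change): K

Multiplying the contributions: [kg] · [m²/(s²·K)] · [K]
Adding exponents of each base unit: kg: 1, m: 2, s: -2
SI base units of heat: kg·m²/s²

Answer: kg·m²/s²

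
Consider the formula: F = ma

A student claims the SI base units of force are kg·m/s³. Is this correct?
Units of each symbol in F = ma:
  m (mass): kg
  a (acceleration): m/s²

Multiplying the contributions: [kg] · [m/s²]
Adding exponents of each base unit: kg: 1, m: 1, s: -2
SI base units of force: kg·m/s²

The claimed units kg·m/s³ (exponents kg: 1, m: 1, s: -3) do not match the derived units kg·m/s² (exponents kg: 1, m: 1, s: -2), so the claim is incorrect.

Answer: No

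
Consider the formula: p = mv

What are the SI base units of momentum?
Units of each symbol in p = mv:
  m (mass): kg
  v (velocity): m/s

Multiplying the contributions: [kg] · [m/s]
Adding exponents of each base unit: kg: 1, m: 1, s: -1
SI base units of momentum: kg·m/s

Answer: kg·m/s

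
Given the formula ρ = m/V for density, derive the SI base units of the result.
Units of each symbol in ρ = m/V:
  m (mass): kg
  V (volume): m³  → in the denominator, contributes 1/m³

Multiplying the contributions: [kg] · [1/m³]
Adding exponents of each base unit: kg: 1, m: -3
SI base units of density: kg/m³

Answer: kg/m³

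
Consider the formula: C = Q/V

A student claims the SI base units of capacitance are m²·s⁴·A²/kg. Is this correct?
Units of each symbol in C = Q/V:
  Q (charge, in coulombs): s·A
  V (voltage, in volts): kg·m²/(s³·A)  → in the denominator, contributes s³·A/(kg·m²)

Multiplying the contributions: [s·A] · [s³·A/(kg·m²)]
Adding exponents of each base unit: kg: -1, m: -2, s: 4, A: 2
SI base units of capacitance: s⁴·A²/(kg·m²)

The claimed units m²·s⁴·A²/kg (exponents kg: -1, m: 2, s: 4, A: 2) do not match the derived units s⁴·A²/(kg·m²) (exponents kg: -1, m: -2, s: 4, A: 2), so the claim is incorrect.

Answer: No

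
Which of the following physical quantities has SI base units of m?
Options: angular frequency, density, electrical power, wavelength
Checking the SI base units of each option:
  angular frequency (ω = 2πf): 1/s  ✗
  density (ρ = m/V): kg/m³  ✗
  electrical power (P = IV): kg·m²/s³  ✗
  wavelength (λ = v/f): m  ✓ matches

Only wavelength has units m.

Answer: wavelength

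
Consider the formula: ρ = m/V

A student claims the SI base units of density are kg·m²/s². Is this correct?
Units of each symbol in ρ = m/V:
  m (mass): kg
  V (volume): m³  → in the denominator, contributes 1/m³

Multiplying the contributions: [kg] · [1/m³]
Adding exponents of each base unit: kg: 1, m: -3
SI base units of density: kg/m³

The claimed units kg·m²/s² (exponents kg: 1, m: 2, s: -2) do not match the derived units kg/m³ (exponents kg: 1, m: -3), so the claim is incorrect.

Answer: No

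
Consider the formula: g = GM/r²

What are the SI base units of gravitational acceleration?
Units of each symbol in g = GM/r²:
  G (gravitational constant): m³/(kg·s²)
  M (mass): kg
  r (distance): m  → to the power 2 in the denominator, contributes 1/m²

Multiplying the contributions: [m³/(kg·s²)] · [kg] · [1/m²]
Adding exponents of each base unit: m: 1, s: -2
SI base units of gravitational acceleration: m/s²

Answer: m/s²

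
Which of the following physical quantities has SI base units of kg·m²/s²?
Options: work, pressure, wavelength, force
Checking the SI base units of each option:
  work (W = Fd): kg·m²/s²  ✓ matches
  pressure (P = F/A): kg/(m·s²)  ✗
  wavelength (λ = v/f): m  ✗
  force (F = ma): kg·m/s²  ✗

Only work has units kg·m²/s².

Answer: work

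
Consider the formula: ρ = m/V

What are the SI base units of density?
Units of each symbol in ρ = m/V:
  m (mass): kg
  V (volume): m³  → in the denominator, contributes 1/m³

Multiplying the contributions: [kg] · [1/m³]
Adding exponents of each base unit: kg: 1, m: -3
SI base units of density: kg/m³

Answer: kg/m³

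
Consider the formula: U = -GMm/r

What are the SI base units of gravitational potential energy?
Units of each symbol in U = -GMm/r:
  G (gravitational constant): m³/(kg·s²)
  M (mass): kg
  m (mass): kg
  r (distance): m  → in the denominator, contributes 1/m
  The minus sign does not affect the units.

Multiplying the contributions: [m³/(kg·s²)] · [kg] · [kg] · [1/m]
Adding exponents of each base unit: kg: 1, m: 2, s: -2
SI base units of gravitational potential energy: kg·m²/s²

Answer: kg·m²/s²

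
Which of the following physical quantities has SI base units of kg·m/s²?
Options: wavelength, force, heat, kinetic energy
Checking the SI base units of each option:
  wavelength (λ = v/f): m  ✗
  force (F = ma): kg·m/s²  ✓ matches
  heat (Q = mcΔT): kg·m²/s²  ✗
  kinetic energy (E = ½mv²): kg·m²/s²  ✗

Only force has units kg·m/s².

Answer: force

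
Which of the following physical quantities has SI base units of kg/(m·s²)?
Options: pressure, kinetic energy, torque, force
Checking the SI base units of each option:
  pressure (P = F/A): kg/(m·s²)  ✓ matches
  kinetic energy (E = ½mv²): kg·m²/s²  ✗
  torque (τ = Fr): kg·m²/s²  ✗
  force (F = ma): kg·m/s²  ✗

Only pressure has units kg/(m·s²).

Answer: pressure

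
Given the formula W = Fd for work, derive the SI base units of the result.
Units of each symbol in W = Fd:
  F (force): kg·m/s²
  d (displacement): m

Multiplying the contributions: [kg·m/s²] · [m]
Adding exponents of each base unit: kg: 1, m: 2, s: -2
SI base units of work: kg·m²/s²

Answer: kg·m²/s²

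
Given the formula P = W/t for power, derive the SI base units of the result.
Units of each symbol in P = W/t:
  W (work): kg·m²/s²
  t (time): s  → in the denominator, contributes 1/s

Multiplying the contributions: [kg·m²/s²] · [1/s]
Adding exponents of each base unit: kg: 1, m: 2, s: -3
SI base units of power: kg·m²/s³

Answer: kg·m²/s³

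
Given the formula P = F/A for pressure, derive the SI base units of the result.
Units of each symbol in P = F/A:
  F (force): kg·m/s²
  A (area): m²  → in the denominator, contributes 1/m²

Multiplying the contributions: [kg·m/s²] · [1/m²]
Adding exponents of each base unit: kg: 1, m: -1, s: -2
SI base units of pressure: kg/(m·s²)

Answer: kg/(m·s²)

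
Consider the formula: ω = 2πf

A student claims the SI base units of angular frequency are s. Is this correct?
Units of each symbol in ω = 2πf:
  f (frequency): 1/s
  The factor 2π is dimensionless.

Multiplying the contributions: [1/s]
Adding exponents of each base unit: s: -1
SI base units of angular frequency: 1/s

The claimed units s (exponents s: 1) do not match the derived units 1/s (exponents s: -1), so the claim is incorrect.

Answer: No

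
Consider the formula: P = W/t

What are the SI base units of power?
Units of each symbol in P = W/t:
  W (work): kg·m²/s²
  t (time): s  → in the denominator, contributes 1/s

Multiplying the contributions: [kg·m²/s²] · [1/s]
Adding exponents of each base unit: kg: 1, m: 2, s: -3
SI base units of power: kg·m²/s³

Answer: kg·m²/s³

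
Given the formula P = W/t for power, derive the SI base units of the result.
Units of each symbol in P = W/t:
  W (work): kg·m²/s²
  t (time): s  → in the denominator, contributes 1/s

Multiplying the contributions: [kg·m²/s²] · [1/s]
Adding exponents of each base unit: kg: 1, m: 2, s: -3
SI base units of power: kg·m²/s³

Answer: kg·m²/s³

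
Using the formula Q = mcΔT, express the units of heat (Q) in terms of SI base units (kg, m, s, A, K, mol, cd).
Units of each symbol in Q = mcΔT:
  m (mass): kg
  c (specific heat capacity, in J/(kg·K)): m²/(s²·K)
  ΔT (temperature change): K

Multiplying the contributions: [kg] · [m²/(s²·K)] · [K]
Adding exponents of each base unit: kg: 1, m: 2, s: -2
SI base units of heat: kg·m²/s²

Answer: kg·m²/s²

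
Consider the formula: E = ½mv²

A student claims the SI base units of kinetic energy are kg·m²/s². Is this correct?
Units of each symbol in E = ½mv²:
  m (mass): kg
  v (speed): m/s  → to the power 2, contributes m²/s²
  The factor ½ is dimensionless.

Multiplying the contributions: [kg] · [m²/s²]
Adding exponents of each base unit: kg: 1, m: 2, s: -2
SI base units of kinetic energy: kg·m²/s²

The claimed units kg·m²/s² match the derived units, so the claim is correct.

Answer: Yes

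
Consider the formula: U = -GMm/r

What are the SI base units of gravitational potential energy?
Units of each symbol in U = -GMm/r:
  G (gravitational constant): m³/(kg·s²)
  M (mass): kg
  m (mass): kg
  r (distance): m  → in the denominator, contributes 1/m
  The minus sign does not affect the units.

Multiplying the contributions: [m³/(kg·s²)] · [kg] · [kg] · [1/m]
Adding exponents of each base unit: kg: 1, m: 2, s: -2
SI base units of gravitational potential energy: kg·m²/s²

Answer: kg·m²/s²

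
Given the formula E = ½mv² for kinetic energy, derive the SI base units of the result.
Units of each symbol in E = ½mv²:
  m (mass): kg
  v (speed): m/s  → to the power 2, contributes m²/s²
  The factor ½ is dimensionless.

Multiplying the contributions: [kg] · [m²/s²]
Adding exponents of each base unit: kg: 1, m: 2, s: -2
SI base units of kinetic energy: kg·m²/s²

Answer: kg·m²/s²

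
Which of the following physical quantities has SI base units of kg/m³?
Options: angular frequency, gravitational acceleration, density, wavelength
Checking the SI base units of each option:
  angular frequency (ω = 2πf): 1/s  ✗
  gravitational acceleration (g = GM/r²): m/s²  ✗
  density (ρ = m/V): kg/m³  ✓ matches
  wavelength (λ = v/f): m  ✗

Only density has units kg/m³.

Answer: density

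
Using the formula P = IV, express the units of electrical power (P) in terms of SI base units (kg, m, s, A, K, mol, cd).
Units of each symbol in P = IV:
  I (current): A
  V (voltage, in volts): kg·m²/(s³·A)

Multiplying the contributions: [A] · [kg·m²/(s³·A)]
Adding exponents of each base unit: kg: 1, m: 2, s: -3
SI base units of electrical power: kg·m²/s³

Answer: kg·m²/s³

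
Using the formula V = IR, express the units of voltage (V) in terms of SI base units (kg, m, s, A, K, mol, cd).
Units of each symbol in V = IR:
  I (current): A
  R (resistance, in ohms): kg·m²/(s³·A²)

Multiplying the contributions: [A] · [kg·m²/(s³·A²)]
Adding exponents of each base unit: kg: 1, m: 2, s: -3, A: -1
SI base units of voltage: kg·m²/(s³·A)

Answer: kg·m²/(s³·A)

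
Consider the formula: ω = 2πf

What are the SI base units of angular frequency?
Units of each symbol in ω = 2πf:
  f (frequency): 1/s
  The factor 2π is dimensionless.

Multiplying the contributions: [1/s]
Adding exponents of each base unit: s: -1
SI base units of angular frequency: 1/s

Answer: 1/s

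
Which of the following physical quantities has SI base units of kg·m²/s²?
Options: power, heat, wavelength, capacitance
Checking the SI base units of each option:
  power (P = W/t): kg·m²/s³  ✗
  heat (Q = mcΔT): kg·m²/s²  ✓ matches
  wavelength (λ = v/f): m  ✗
  capacitance (C = Q/V): s⁴·A²/(kg·m²)  ✗

Only heat has units kg·m²/s².

Answer: heat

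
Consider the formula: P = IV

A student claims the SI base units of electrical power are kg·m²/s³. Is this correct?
Units of each symbol in P = IV:
  I (current): A
  V (voltage, in volts): kg·m²/(s³·A)

Multiplying the contributions: [A] · [kg·m²/(s³·A)]
Adding exponents of each base unit: kg: 1, m: 2, s: -3
SI base units of electrical power: kg·m²/s³

The claimed units kg·m²/s³ match the derived units, so the claim is correct.

Answer: Yes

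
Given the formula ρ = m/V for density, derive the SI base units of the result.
Units of each symbol in ρ = m/V:
  m (mass): kg
  V (volume): m³  → in the denominator, contributes 1/m³

Multiplying the contributions: [kg] · [1/m³]
Adding exponents of each base unit: kg: 1, m: -3
SI base units of density: kg/m³

Answer: kg/m³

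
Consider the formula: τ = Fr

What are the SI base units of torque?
Units of each symbol in τ = Fr:
  F (force): kg·m/s²
  r (lever arm): m

Multiplying the contributions: [kg·m/s²] · [m]
Adding exponents of each base unit: kg: 1, m: 2, s: -2
SI base units of torque: kg·m²/s²

Answer: kg·m²/s²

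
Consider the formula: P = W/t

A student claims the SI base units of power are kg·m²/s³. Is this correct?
Units of each symbol in P = W/t:
  W (work): kg·m²/s²
  t (time): s  → in the denominator, contributes 1/s

Multiplying the contributions: [kg·m²/s²] · [1/s]
Adding exponents of each base unit: kg: 1, m: 2, s: -3
SI base units of power: kg·m²/s³

The claimed units kg·m²/s³ match the derived units, so the claim is correct.

Answer: Yes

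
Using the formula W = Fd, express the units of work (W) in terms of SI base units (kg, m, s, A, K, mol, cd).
Units of each symbol in W = Fd:
  F (force): kg·m/s²
  d (displacement): m

Multiplying the contributions: [kg·m/s²] · [m]
Adding exponents of each base unit: kg: 1, m: 2, s: -2
SI base units of work: kg·m²/s²

Answer: kg·m²/s²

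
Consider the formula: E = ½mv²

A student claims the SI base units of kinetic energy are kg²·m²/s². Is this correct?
Units of each symbol in E = ½mv²:
  m (mass): kg
  v (speed): m/s  → to the power 2, contributes m²/s²
  The factor ½ is dimensionless.

Multiplying the contributions: [kg] · [m²/s²]
Adding exponents of each base unit: kg: 1, m: 2, s: -2
SI base units of kinetic energy: kg·m²/s²

The claimed units kg²·m²/s² (exponents kg: 2, m: 2, s: -2) do not match the derived units kg·m²/s² (exponents kg: 1, m: 2, s: -2), so the claim is incorrect.

Answer: No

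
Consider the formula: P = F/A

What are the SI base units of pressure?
Units of each symbol in P = F/A:
  F (force): kg·m/s²
  A (area): m²  → in the denominator, contributes 1/m²

Multiplying the contributions: [kg·m/s²] · [1/m²]
Adding exponents of each base unit: kg: 1, m: -1, s: -2
SI base units of pressure: kg/(m·s²)

Answer: kg/(m·s²)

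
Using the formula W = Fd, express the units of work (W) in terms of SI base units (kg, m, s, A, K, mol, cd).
Units of each symbol in W = Fd:
  F (force): kg·m/s²
  d (displacement): m

Multiplying the contributions: [kg·m/s²] · [m]
Adding exponents of each base unit: kg: 1, m: 2, s: -2
SI base units of work: kg·m²/s²

Answer: kg·m²/s²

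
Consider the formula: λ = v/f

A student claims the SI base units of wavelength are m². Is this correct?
Units of each symbol in λ = v/f:
  v (wave speed): m/s
  f (frequency): 1/s  → in the denominator, contributes s

Multiplying the contributions: [m/s] · [s]
Adding exponents of each base unit: m: 1
SI base units of wavelength: m

The claimed units m² (exponents m: 2) do not match the derived units m (exponents m: 1), so the claim is incorrect.

Answer: No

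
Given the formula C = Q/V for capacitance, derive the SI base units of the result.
Units of each symbol in C = Q/V:
  Q (charge, in coulombs): s·A
  V (voltage, in volts): kg·m²/(s³·A)  → in the denominator, contributes s³·A/(kg·m²)

Multiplying the contributions: [s·A] · [s³·A/(kg·m²)]
Adding exponents of each base unit: kg: -1, m: -2, s: 4, A: 2
SI base units of capacitance: s⁴·A²/(kg·m²)

Answer: s⁴·A²/(kg·m²)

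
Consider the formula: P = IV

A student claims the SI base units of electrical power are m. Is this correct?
Units of each symbol in P = IV:
  I (current): A
  V (voltage, in volts): kg·m²/(s³·A)

Multiplying the contributions: [A] · [kg·m²/(s³·A)]
Adding exponents of each base unit: kg: 1, m: 2, s: -3
SI base units of electrical power: kg·m²/s³

The claimed units m (exponents m: 1) do not match the derived units kg·m²/s³ (exponents kg: 1, m: 2, s: -3), so the claim is incorrect.

Answer: No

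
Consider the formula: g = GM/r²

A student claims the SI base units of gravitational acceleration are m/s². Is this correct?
Units of each symbol in g = GM/r²:
  G (gravitational constant): m³/(kg·s²)
  M (mass): kg
  r (distance): m  → to the power 2 in the denominator, contributes 1/m²

Multiplying the contributions: [m³/(kg·s²)] · [kg] · [1/m²]
Adding exponents of each base unit: m: 1, s: -2
SI base units of gravitational acceleration: m/s²

The claimed units m/s² match the derived units, so the claim is correct.

Answer: Yes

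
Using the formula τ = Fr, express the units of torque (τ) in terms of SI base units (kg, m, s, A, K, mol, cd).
Units of each symbol in τ = Fr:
  F (force): kg·m/s²
  r (lever arm): m

Multiplying the contributions: [kg·m/s²] · [m]
Adding exponents of each base unit: kg: 1, m: 2, s: -2
SI base units of torque: kg·m²/s²

Answer: kg·m²/s²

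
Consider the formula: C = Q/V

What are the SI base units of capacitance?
Units of each symbol in C = Q/V:
  Q (charge, in coulombs): s·A
  V (voltage, in volts): kg·m²/(s³·A)  → in the denominator, contributes s³·A/(kg·m²)

Multiplying the contributions: [s·A] · [s³·A/(kg·m²)]
Adding exponents of each base unit: kg: -1, m: -2, s: 4, A: 2
SI base units of capacitance: s⁴·A²/(kg·m²)

Answer: s⁴·A²/(kg·m²)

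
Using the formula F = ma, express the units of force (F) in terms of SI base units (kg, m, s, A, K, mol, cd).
Units of each symbol in F = ma:
  m (mass): kg
  a (acceleration): m/s²

Multiplying the contributions: [kg] · [m/s²]
Adding exponents of each base unit: kg: 1, m: 1, s: -2
SI base units of force: kg·m/s²

Answer: kg·m/s²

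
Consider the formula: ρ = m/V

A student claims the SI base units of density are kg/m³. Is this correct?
Units of each symbol in ρ = m/V:
  m (mass): kg
  V (volume): m³  → in the denominator, contributes 1/m³

Multiplying the contributions: [kg] · [1/m³]
Adding exponents of each base unit: kg: 1, m: -3
SI base units of density: kg/m³

The claimed units kg/m³ match the derived units, so the claim is correct.

Answer: Yes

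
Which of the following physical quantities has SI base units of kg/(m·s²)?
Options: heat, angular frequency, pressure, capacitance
Checking the SI base units of each option:
  heat (Q = mcΔT): kg·m²/s²  ✗
  angular frequency (ω = 2πf): 1/s  ✗
  pressure (P = F/A): kg/(m·s²)  ✓ matches
  capacitance (C = Q/V): s⁴·A²/(kg·m²)  ✗

Only pressure has units kg/(m·s²).

Answer: pressure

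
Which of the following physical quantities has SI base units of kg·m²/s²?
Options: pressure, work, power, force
Checking the SI base units of each option:
  pressure (P = F/A): kg/(m·s²)  ✗
  work (W = Fd): kg·m²/s²  ✓ matches
  power (P = W/t): kg·m²/s³  ✗
  force (F = ma): kg·m/s²  ✗

Only work has units kg·m²/s².

Answer: work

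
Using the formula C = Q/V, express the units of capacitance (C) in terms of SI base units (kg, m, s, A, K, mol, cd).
Units of each symbol in C = Q/V:
  Q (charge, in coulombs): s·A
  V (voltage, in volts): kg·m²/(s³·A)  → in the denominator, contributes s³·A/(kg·m²)

Multiplying the contributions: [s·A] · [s³·A/(kg·m²)]
Adding exponents of each base unit: kg: -1, m: -2, s: 4, A: 2
SI base units of capacitance: s⁴·A²/(kg·m²)

Answer: s⁴·A²/(kg·m²)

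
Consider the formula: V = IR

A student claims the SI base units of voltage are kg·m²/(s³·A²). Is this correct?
Units of each symbol in V = IR:
  I (current): A
  R (resistance, in ohms): kg·m²/(s³·A²)

Multiplying the contributions: [A] · [kg·m²/(s³·A²)]
Adding exponents of each base unit: kg: 1, m: 2, s: -3, A: -1
SI base units of voltage: kg·m²/(s³·A)

The claimed units kg·m²/(s³·A²) (exponents kg: 1, m: 2, s: -3, A: -2) do not match the derived units kg·m²/(s³·A) (exponents kg: 1, m: 2, s: -3, A: -1), so the claim is incorrect.

Answer: No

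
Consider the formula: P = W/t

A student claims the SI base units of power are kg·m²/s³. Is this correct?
Units of each symbol in P = W/t:
  W (work): kg·m²/s²
  t (time): s  → in the denominator, contributes 1/s

Multiplying the contributions: [kg·m²/s²] · [1/s]
Adding exponents of each base unit: kg: 1, m: 2, s: -3
SI base units of power: kg·m²/s³

The claimed units kg·m²/s³ match the derived units, so the claim is correct.

Answer: Yes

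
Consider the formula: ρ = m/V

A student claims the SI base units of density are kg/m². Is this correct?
Units of each symbol in ρ = m/V:
  m (mass): kg
  V (volume): m³  → in the denominator, contributes 1/m³

Multiplying the contributions: [kg] · [1/m³]
Adding exponents of each base unit: kg: 1, m: -3
SI base units of density: kg/m³

The claimed units kg/m² (exponents kg: 1, m: -2) do not match the derived units kg/m³ (exponents kg: 1, m: -3), so the claim is incorrect.

Answer: No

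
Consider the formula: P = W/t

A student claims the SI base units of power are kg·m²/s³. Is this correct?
Units of each symbol in P = W/t:
  W (work): kg·m²/s²
  t (time): s  → in the denominator, contributes 1/s

Multiplying the contributions: [kg·m²/s²] · [1/s]
Adding exponents of each base unit: kg: 1, m: 2, s: -3
SI base units of power: kg·m²/s³

The claimed units kg·m²/s³ match the derived units, so the claim is correct.

Answer: Yes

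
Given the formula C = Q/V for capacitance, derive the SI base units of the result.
Units of each symbol in C = Q/V:
  Q (charge, in coulombs): s·A
  V (voltage, in volts): kg·m²/(s³·A)  → in the denominator, contributes s³·A/(kg·m²)

Multiplying the contributions: [s·A] · [s³·A/(kg·m²)]
Adding exponents of each base unit: kg: -1, m: -2, s: 4, A: 2
SI base units of capacitance: s⁴·A²/(kg·m²)

Answer: s⁴·A²/(kg·m²)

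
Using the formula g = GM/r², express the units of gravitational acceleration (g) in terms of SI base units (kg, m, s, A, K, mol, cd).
Units of each symbol in g = GM/r²:
  G (gravitational constant): m³/(kg·s²)
  M (mass): kg
  r (distance): m  → to the power 2 in the denominator, contributes 1/m²

Multiplying the contributions: [m³/(kg·s²)] · [kg] · [1/m²]
Adding exponents of each base unit: m: 1, s: -2
SI base units of gravitational acceleration: m/s²

Answer: m/s²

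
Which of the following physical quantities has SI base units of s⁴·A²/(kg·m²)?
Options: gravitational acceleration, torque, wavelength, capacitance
Checking the SI base units of each option:
  gravitational acceleration (g = GM/r²): m/s²  ✗
  torque (τ = Fr): kg·m²/s²  ✗
  wavelength (λ = v/f): m  ✗
  capacitance (C = Q/V): s⁴·A²/(kg·m²)  ✓ matches

Only capacitance has units s⁴·A²/(kg·m²).

Answer: capacitance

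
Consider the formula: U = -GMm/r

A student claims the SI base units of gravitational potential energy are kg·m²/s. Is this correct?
Units of each symbol in U = -GMm/r:
  G (gravitational constant): m³/(kg·s²)
  M (mass): kg
  m (mass): kg
  r (distance): m  → in the denominator, contributes 1/m
  The minus sign does not affect the units.

Multiplying the contributions: [m³/(kg·s²)] · [kg] · [kg] · [1/m]
Adding exponents of each base unit: kg: 1, m: 2, s: -2
SI base units of gravitational potential energy: kg·m²/s²

The claimed units kg·m²/s (exponents kg: 1, m: 2, s: -1) do not match the derived units kg·m²/s² (exponents kg: 1, m: 2, s: -2), so the claim is incorrect.

Answer: No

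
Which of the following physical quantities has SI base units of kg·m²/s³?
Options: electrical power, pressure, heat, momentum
Checking the SI base units of each option:
  electrical power (P = IV): kg·m²/s³  ✓ matches
  pressure (P = F/A): kg/(m·s²)  ✗
  heat (Q = mcΔT): kg·m²/s²  ✗
  momentum (p = mv): kg·m/s  ✗

Only electrical power has units kg·m²/s³.

Answer: electrical power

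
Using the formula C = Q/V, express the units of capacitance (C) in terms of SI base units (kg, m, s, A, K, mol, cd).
Units of each symbol in C = Q/V:
  Q (charge, in coulombs): s·A
  V (voltage, in volts): kg·m²/(s³·A)  → in the denominator, contributes s³·A/(kg·m²)

Multiplying the contributions: [s·A] · [s³·A/(kg·m²)]
Adding exponents of each base unit: kg: -1, m: -2, s: 4, A: 2
SI base units of capacitance: s⁴·A²/(kg·m²)

Answer: s⁴·A²/(kg·m²)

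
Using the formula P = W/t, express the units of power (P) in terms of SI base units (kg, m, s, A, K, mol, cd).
Units of each symbol in P = W/t:
  W (work): kg·m²/s²
  t (time): s  → in the denominator, contributes 1/s

Multiplying the contributions: [kg·m²/s²] · [1/s]
Adding exponents of each base unit: kg: 1, m: 2, s: -3
SI base units of power: kg·m²/s³

Answer: kg·m²/s³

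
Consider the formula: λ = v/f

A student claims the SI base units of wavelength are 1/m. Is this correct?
Units of each symbol in λ = v/f:
  v (wave speed): m/s
  f (frequency): 1/s  → in the denominator, contributes s

Multiplying the contributions: [m/s] · [s]
Adding exponents of each base unit: m: 1
SI base units of wavelength: m

The claimed units 1/m (exponents m: -1) do not match the derived units m (exponents m: 1), so the claim is incorrect.

Answer: No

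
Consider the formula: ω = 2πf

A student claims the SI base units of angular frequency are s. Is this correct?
Units of each symbol in ω = 2πf:
  f (frequency): 1/s
  The factor 2π is dimensionless.

Multiplying the contributions: [1/s]
Adding exponents of each base unit: s: -1
SI base units of angular frequency: 1/s

The claimed units s (exponents s: 1) do not match the derived units 1/s (exponents s: -1), so the claim is incorrect.

Answer: No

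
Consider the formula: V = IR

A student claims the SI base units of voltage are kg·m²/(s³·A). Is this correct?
Units of each symbol in V = IR:
  I (current): A
  R (resistance, in ohms): kg·m²/(s³·A²)

Multiplying the contributions: [A] · [kg·m²/(s³·A²)]
Adding exponents of each base unit: kg: 1, m: 2, s: -3, A: -1
SI base units of voltage: kg·m²/(s³·A)

The claimed units kg·m²/(s³·A) match the derived units, so the claim is correct.

Answer: Yes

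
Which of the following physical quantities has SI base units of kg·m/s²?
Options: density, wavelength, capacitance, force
Checking the SI base units of each option:
  density (ρ = m/V): kg/m³  ✗
  wavelength (λ = v/f): m  ✗
  capacitance (C = Q/V): s⁴·A²/(kg·m²)  ✗
  force (F = ma): kg·m/s²  ✓ matches

Only force has units kg·m/s².

Answer: force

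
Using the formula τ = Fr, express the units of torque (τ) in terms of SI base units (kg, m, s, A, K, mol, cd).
Units of each symbol in τ = Fr:
  F (force): kg·m/s²
  r (lever arm): m

Multiplying the contributions: [kg·m/s²] · [m]
Adding exponents of each base unit: kg: 1, m: 2, s: -2
SI base units of torque: kg·m²/s²

Answer: kg·m²/s²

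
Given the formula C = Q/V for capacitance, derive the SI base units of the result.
Units of each symbol in C = Q/V:
  Q (charge, in coulombs): s·A
  V (voltage, in volts): kg·m²/(s³·A)  → in the denominator, contributes s³·A/(kg·m²)

Multiplying the contributions: [s·A] · [s³·A/(kg·m²)]
Adding exponents of each base unit: kg: -1, m: -2, s: 4, A: 2
SI base units of capacitance: s⁴·A²/(kg·m²)

Answer: s⁴·A²/(kg·m²)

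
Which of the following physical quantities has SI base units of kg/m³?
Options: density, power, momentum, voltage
Checking the SI base units of each option:
  density (ρ = m/V): kg/m³  ✓ matches
  power (P = W/t): kg·m²/s³  ✗
  momentum (p = mv): kg·m/s  ✗
  voltage (V = IR): kg·m²/(s³·A)  ✗

Only density has units kg/m³.

Answer: density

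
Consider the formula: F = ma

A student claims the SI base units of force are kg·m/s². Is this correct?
Units of each symbol in F = ma:
  m (mass): kg
  a (acceleration): m/s²

Multiplying the contributions: [kg] · [m/s²]
Adding exponents of each base unit: kg: 1, m: 1, s: -2
SI base units of force: kg·m/s²

The claimed units kg·m/s² match the derived units, so the claim is correct.

Answer: Yes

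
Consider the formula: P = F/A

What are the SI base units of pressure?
Units of each symbol in P = F/A:
  F (force): kg·m/s²
  A (area): m²  → in the denominator, contributes 1/m²

Multiplying the contributions: [kg·m/s²] · [1/m²]
Adding exponents of each base unit: kg: 1, m: -1, s: -2
SI base units of pressure: kg/(m·s²)

Answer: kg/(m·s²)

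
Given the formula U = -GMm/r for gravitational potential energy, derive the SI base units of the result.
Units of each symbol in U = -GMm/r:
  G (gravitational constant): m³/(kg·s²)
  M (mass): kg
  m (mass): kg
  r (distance): m  → in the denominator, contributes 1/m
  The minus sign does not affect the units.

Multiplying the contributions: [m³/(kg·s²)] · [kg] · [kg] · [1/m]
Adding exponents of each base unit: kg: 1, m: 2, s: -2
SI base units of gravitational potential energy: kg·m²/s²

Answer: kg·m²/s²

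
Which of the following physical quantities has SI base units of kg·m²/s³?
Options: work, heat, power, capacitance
Checking the SI base units of each option:
  work (W = Fd): kg·m²/s²  ✗
  heat (Q = mcΔT): kg·m²/s²  ✗
  power (P = W/t): kg·m²/s³  ✓ matches
  capacitance (C = Q/V): s⁴·A²/(kg·m²)  ✗

Only power has units kg·m²/s³.

Answer: power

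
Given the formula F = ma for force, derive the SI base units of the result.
Units of each symbol in F = ma:
  m (mass): kg
  a (acceleration): m/s²

Multiplying the contributions: [kg] · [m/s²]
Adding exponents of each base unit: kg: 1, m: 1, s: -2
SI base units of force: kg·m/s²

Answer: kg·m/s²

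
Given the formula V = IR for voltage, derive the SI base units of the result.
Units of each symbol in V = IR:
  I (current): A
  R (resistance, in ohms): kg·m²/(s³·A²)

Multiplying the contributions: [A] · [kg·m²/(s³·A²)]
Adding exponents of each base unit: kg: 1, m: 2, s: -3, A: -1
SI base units of voltage: kg·m²/(s³·A)

Answer: kg·m²/(s³·A)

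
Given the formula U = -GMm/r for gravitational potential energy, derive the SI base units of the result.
Units of each symbol in U = -GMm/r:
  G (gravitational constant): m³/(kg·s²)
  M (mass): kg
  m (mass): kg
  r (distance): m  → in the denominator, contributes 1/m
  The minus sign does not affect the units.

Multiplying the contributions: [m³/(kg·s²)] · [kg] · [kg] · [1/m]
Adding exponents of each base unit: kg: 1, m: 2, s: -2
SI base units of gravitational potential energy: kg·m²/s²

Answer: kg·m²/s²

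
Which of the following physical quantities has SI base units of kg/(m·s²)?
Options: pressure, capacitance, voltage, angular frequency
Checking the SI base units of each option:
  pressure (P = F/A): kg/(m·s²)  ✓ matches
  capacitance (C = Q/V): s⁴·A²/(kg·m²)  ✗
  voltage (V = IR): kg·m²/(s³·A)  ✗
  angular frequency (ω = 2πf): 1/s  ✗

Only pressure has units kg/(m·s²).

Answer: pressure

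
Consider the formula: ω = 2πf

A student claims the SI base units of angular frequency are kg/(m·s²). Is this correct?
Units of each symbol in ω = 2πf:
  f (frequency): 1/s
  The factor 2π is dimensionless.

Multiplying the contributions: [1/s]
Adding exponents of each base unit: s: -1
SI base units of angular frequency: 1/s

The claimed units kg/(m·s²) (exponents kg: 1, m: -1, s: -2) do not match the derived units 1/s (exponents s: -1), so the claim is incorrect.

Answer: No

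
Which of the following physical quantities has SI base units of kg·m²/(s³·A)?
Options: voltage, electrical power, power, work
Checking the SI base units of each option:
  voltage (V = IR): kg·m²/(s³·A)  ✓ matches
  electrical power (P = IV): kg·m²/s³  ✗
  power (P = W/t): kg·m²/s³  ✗
  work (W = Fd): kg·m²/s²  ✗

Only voltage has units kg·m²/(s³·A).

Answer: voltage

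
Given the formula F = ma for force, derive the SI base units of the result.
Units of each symbol in F = ma:
  m (mass): kg
  a (acceleration): m/s²

Multiplying the contributions: [kg] · [m/s²]
Adding exponents of each base unit: kg: 1, m: 1, s: -2
SI base units of force: kg·m/s²

Answer: kg·m/s²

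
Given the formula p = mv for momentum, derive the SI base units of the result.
Units of each symbol in p = mv:
  m (mass): kg
  v (velocity): m/s

Multiplying the contributions: [kg] · [m/s]
Adding exponents of each base unit: kg: 1, m: 1, s: -1
SI base units of momentum: kg·m/s

Answer: kg·m/s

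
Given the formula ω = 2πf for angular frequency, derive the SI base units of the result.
Units of each symbol in ω = 2πf:
  f (frequency): 1/s
  The factor 2π is dimensionless.

Multiplying the contributions: [1/s]
Adding exponents of each base unit: s: -1
SI base units of angular frequency: 1/s

Answer: 1/s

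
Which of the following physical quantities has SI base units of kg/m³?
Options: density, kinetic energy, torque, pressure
Checking the SI base units of each option:
  density (ρ = m/V): kg/m³  ✓ matches
  kinetic energy (E = ½mv²): kg·m²/s²  ✗
  torque (τ = Fr): kg·m²/s²  ✗
  pressure (P = F/A): kg/(m·s²)  ✗

Only density has units kg/m³.

Answer: density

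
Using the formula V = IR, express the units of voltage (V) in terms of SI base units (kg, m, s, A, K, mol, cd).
Units of each symbol in V = IR:
  I (current): A
  R (resistance, in ohms): kg·m²/(s³·A²)

Multiplying the contributions: [A] · [kg·m²/(s³·A²)]
Adding exponents of each base unit: kg: 1, m: 2, s: -3, A: -1
SI base units of voltage: kg·m²/(s³·A)

Answer: kg·m²/(s³·A)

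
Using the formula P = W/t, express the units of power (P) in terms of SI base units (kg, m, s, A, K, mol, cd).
Units of each symbol in P = W/t:
  W (work): kg·m²/s²
  t (time): s  → in the denominator, contributes 1/s

Multiplying the contributions: [kg·m²/s²] · [1/s]
Adding exponents of each base unit: kg: 1, m: 2, s: -3
SI base units of power: kg·m²/s³

Answer: kg·m²/s³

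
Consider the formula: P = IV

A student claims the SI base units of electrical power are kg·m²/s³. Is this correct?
Units of each symbol in P = IV:
  I (current): A
  V (voltage, in volts): kg·m²/(s³·A)

Multiplying the contributions: [A] · [kg·m²/(s³·A)]
Adding exponents of each base unit: kg: 1, m: 2, s: -3
SI base units of electrical power: kg·m²/s³

The claimed units kg·m²/s³ match the derived units, so the claim is correct.

Answer: Yes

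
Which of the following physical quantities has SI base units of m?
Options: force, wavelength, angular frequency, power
Checking the SI base units of each option:
  force (F = ma): kg·m/s²  ✗
  wavelength (λ = v/f): m  ✓ matches
  angular frequency (ω = 2πf): 1/s  ✗
  power (P = W/t): kg·m²/s³  ✗

Only wavelength has units m.

Answer: wavelength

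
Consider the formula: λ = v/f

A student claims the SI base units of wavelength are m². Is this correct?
Units of each symbol in λ = v/f:
  v (wave speed): m/s
  f (frequency): 1/s  → in the denominator, contributes s

Multiplying the contributions: [m/s] · [s]
Adding exponents of each base unit: m: 1
SI base units of wavelength: m

The claimed units m² (exponents m: 2) do not match the derived units m (exponents m: 1), so the claim is incorrect.

Answer: No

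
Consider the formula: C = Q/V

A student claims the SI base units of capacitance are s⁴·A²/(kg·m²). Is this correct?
Units of each symbol in C = Q/V:
  Q (charge, in coulombs): s·A
  V (voltage, in volts): kg·m²/(s³·A)  → in the denominator, contributes s³·A/(kg·m²)

Multiplying the contributions: [s·A] · [s³·A/(kg·m²)]
Adding exponents of each base unit: kg: -1, m: -2, s: 4, A: 2
SI base units of capacitance: s⁴·A²/(kg·m²)

The claimed units s⁴·A²/(kg·m²) match the derived units, so the claim is correct.

Answer: Yes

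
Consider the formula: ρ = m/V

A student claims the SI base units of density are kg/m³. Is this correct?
Units of each symbol in ρ = m/V:
  m (mass): kg
  V (volume): m³  → in the denominator, contributes 1/m³

Multiplying the contributions: [kg] · [1/m³]
Adding exponents of each base unit: kg: 1, m: -3
SI base units of density: kg/m³

The claimed units kg/m³ match the derived units, so the claim is correct.

Answer: Yes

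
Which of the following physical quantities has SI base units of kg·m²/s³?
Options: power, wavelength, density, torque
Checking the SI base units of each option:
  power (P = W/t): kg·m²/s³  ✓ matches
  wavelength (λ = v/f): m  ✗
  density (ρ = m/V): kg/m³  ✗
  torque (τ = Fr): kg·m²/s²  ✗

Only power has units kg·m²/s³.

Answer: power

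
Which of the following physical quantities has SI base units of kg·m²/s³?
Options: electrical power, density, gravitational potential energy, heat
Checking the SI base units of each option:
  electrical power (P = IV): kg·m²/s³  ✓ matches
  density (ρ = m/V): kg/m³  ✗
  gravitational potential energy (U = -GMm/r): kg·m²/s²  ✗
  heat (Q = mcΔT): kg·m²/s²  ✗

Only electrical power has units kg·m²/s³.

Answer: electrical power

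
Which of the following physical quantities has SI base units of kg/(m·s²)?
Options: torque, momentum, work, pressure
Checking the SI base units of each option:
  torque (τ = Fr): kg·m²/s²  ✗
  momentum (p = mv): kg·m/s  ✗
  work (W = Fd): kg·m²/s²  ✗
  pressure (P = F/A): kg/(m·s²)  ✓ matches

Only pressure has units kg/(m·s²).

Answer: pressure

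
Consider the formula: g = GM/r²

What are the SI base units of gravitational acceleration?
Units of each symbol in g = GM/r²:
  G (gravitational constant): m³/(kg·s²)
  M (mass): kg
  r (distance): m  → to the power 2 in the denominator, contributes 1/m²

Multiplying the contributions: [m³/(kg·s²)] · [kg] · [1/m²]
Adding exponents of each base unit: m: 1, s: -2
SI base units of gravitational acceleration: m/s²

Answer: m/s²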